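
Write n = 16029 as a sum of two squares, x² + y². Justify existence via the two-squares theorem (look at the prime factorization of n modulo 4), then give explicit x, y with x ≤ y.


Step 1: Factor n = 16029 = 3^2 · 13 · 137.
Step 2: Check the mod-4 condition on each prime factor: 3 ≡ 3 (mod 4), exponent 2 (must be even); 13 ≡ 1 (mod 4), exponent 1; 137 ≡ 1 (mod 4), exponent 1.
All primes ≡ 3 (mod 4) appear to even exponent (or don't appear), so by the two-squares theorem n IS expressible as a sum of two squares.
Step 3: Build a representation. Group n = k² · m with k = 3 and m = 13 · 137 = 1781 (a product of primes ≡ 1 (mod 4)); a representation of m scales to one of n via (k·x)² + (k·y)² = k²(x² + y²). Each prime p ≡ 1 (mod 4) is itself a sum of two squares; find a² by testing p − a² for a perfect square:
  13: 13 − 1² = 12, 13 − 2² = 9 = 3² ⇒ 13 = 2² + 3².
  137: 137 − 1² = 136, 137 − 2² = 133, 137 − 3² = 128, 137 − 4² = 121 = 11² ⇒ 137 = 4² + 11².
  Combine using the Brahmagupta–Fibonacci identity (a² + b²)(c² + d²) = (ac − bd)² + (ad + bc)² = (ac + bd)² + (ad − bc)²:
  13 · 137 = 1781: from (2² + 3²)(4² + 11²), take (2·4 − 3·11, 2·11 + 3·4) = (8 − 33, 22 + 12) = (-25, 34); dropping signs (only squares matter) gives (25, 34); check 25² + 34² = 625 + 1156 = 1781 ✓.
  Scale by k = 3: (3·25, 3·34) = (75, 102).
Step 4: Order so x ≤ y and verify: 75² + 102² = 5625 + 10404 = 16029 = n. ✓

n = 16029 = 75² + 102² (one valid representation with x ≤ y).


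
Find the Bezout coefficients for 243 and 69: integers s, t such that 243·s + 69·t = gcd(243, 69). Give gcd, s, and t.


Euclidean algorithm on (243, 69) — divide until remainder is 0:
  243 = 3 · 69 + 36
  69 = 1 · 36 + 33
  36 = 1 · 33 + 3
  33 = 11 · 3 + 0
gcd(243, 69) = 3.
Track Bezout coefficients alongside the remainders: start with r₀ = 243 = a·1 + b·0 (s = 1, t = 0) and r₁ = 69 = a·0 + b·1 (s = 0, t = 1); each new remainder r_{k+1} = r_{k-1} − q_k·r_k inherits s_{k+1} = s_{k-1} − q_k·s_k, t_{k+1} = t_{k-1} − q_k·t_k, so r_k = a·s_k + b·t_k at every step:
  q = 3: r = 36, s = 1 − 3·0 = 1, t = 0 − 3·1 = -3  (check: 243·1 + 69·(-3) = 36)
  q = 1: r = 33, s = 0 − 1·1 = -1, t = 1 − 1·(-3) = 4  (check: 243·(-1) + 69·4 = 33)
  q = 1: r = 3, s = 1 − 1·(-1) = 2, t = -3 − 1·4 = -7  (check: 243·2 + 69·(-7) = 3)
The row with r = 3 (the gcd) gives the Bezout coefficients s = 2, t = -7.
Result: 243 · (2) + 69 · (-7) = 3.

gcd(243, 69) = 3; s = 2, t = -7 (check: 243·2 + 69·(-7) = 3).


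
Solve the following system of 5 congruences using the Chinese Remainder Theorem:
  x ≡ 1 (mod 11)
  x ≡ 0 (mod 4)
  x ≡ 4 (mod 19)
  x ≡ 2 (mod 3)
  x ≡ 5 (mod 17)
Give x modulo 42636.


Product of moduli M = 11 · 4 · 19 · 3 · 17 = 42636.
Merge one congruence at a time:
  Start: x ≡ 1 (mod 11).
  Combine with x ≡ 0 (mod 4); new modulus lcm = 44.
    Write x = 1 + 11·t and substitute into x ≡ 0 (mod 4): 11·t ≡ 0 − 1 = -1 (mod 4).
    Reduce coefficients mod 4: 3·t ≡ 3 (mod 4).
    The inverse of 3 mod 4 is 3 (since 3·3 = 9 = 2·4 + 1), so t ≡ 3·3 = 9 ≡ 1 (mod 4).
    Then x = 1 + 11·1 = 12, valid modulo lcm(11, 4) = 44: x ≡ 12 (mod 44).
  Combine with x ≡ 4 (mod 19); new modulus lcm = 836.
    Write x = 12 + 44·t and substitute into x ≡ 4 (mod 19): 44·t ≡ 4 − 12 = -8 (mod 19).
    Reduce coefficients mod 19: 6·t ≡ 11 (mod 19).
    The inverse of 6 mod 19 is 16 (since 6·16 = 96 = 5·19 + 1), so t ≡ 16·11 = 176 ≡ 5 (mod 19).
    Then x = 12 + 44·5 = 232, valid modulo lcm(44, 19) = 836: x ≡ 232 (mod 836).
  Combine with x ≡ 2 (mod 3); new modulus lcm = 2508.
    Write x = 232 + 836·t and substitute into x ≡ 2 (mod 3): 836·t ≡ 2 − 232 = -230 (mod 3).
    Reduce coefficients mod 3: 2·t ≡ 1 (mod 3).
    The inverse of 2 mod 3 is 2 (since 2·2 = 4 = 1·3 + 1), so t ≡ 2·1 = 2 ≡ 2 (mod 3).
    Then x = 232 + 836·2 = 1904, valid modulo lcm(836, 3) = 2508: x ≡ 1904 (mod 2508).
  Combine with x ≡ 5 (mod 17); new modulus lcm = 42636.
    Write x = 1904 + 2508·t and substitute into x ≡ 5 (mod 17): 2508·t ≡ 5 − 1904 = -1899 (mod 17).
    Reduce coefficients mod 17: 9·t ≡ 5 (mod 17).
    The inverse of 9 mod 17 is 2 (since 9·2 = 18 = 1·17 + 1), so t ≡ 2·5 = 10 ≡ 10 (mod 17).
    Then x = 1904 + 2508·10 = 26984, valid modulo lcm(2508, 17) = 42636: x ≡ 26984 (mod 42636).
Verify against each original: 26984 mod 11 = 1, 26984 mod 4 = 0, 26984 mod 19 = 4, 26984 mod 3 = 2, 26984 mod 17 = 5.

x ≡ 26984 (mod 42636).


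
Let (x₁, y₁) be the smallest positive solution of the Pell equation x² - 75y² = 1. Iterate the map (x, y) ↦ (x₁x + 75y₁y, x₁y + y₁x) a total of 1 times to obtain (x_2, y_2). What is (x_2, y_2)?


Step 1: Find the fundamental solution (x₁, y₁) of x² - 75y² = 1.
  Expand √75 as a continued fraction. a₀ = ⌊√75⌋ = 8; iterate m_{k+1} = d_k·a_k − m_k, d_{k+1} = (75 − m_{k+1}²)/d_k, a_{k+1} = ⌊(a₀ + m_{k+1})/d_{k+1}⌋ (starting m₀ = 0, d₀ = 1), with convergents p_k = a_k·p_{k-1} + p_{k-2}, q_k = a_k·q_{k-1} + q_{k-2} (p₋₁ = 1, q₋₁ = 0):
  k = 0: a₀ = 8; p₀/q₀ = 8/1; p₀² − 75·q₀² = 64 − 75 = -11.
  k = 1: m = 8, d = 11, a = ⌊(8 + 8)/11⌋ = 1; p/q = (1·8 + 1)/(1·1 + 0) = 9/1; p² − 75·q² = 81 − 75 = 6.
  k = 2: m = 3, d = 6, a = ⌊(8 + 3)/6⌋ = 1; p/q = (1·9 + 8)/(1·1 + 1) = 17/2; p² − 75·q² = 289 − 300 = -11.
  k = 3: m = 3, d = 11, a = ⌊(8 + 3)/11⌋ = 1; p/q = (1·17 + 9)/(1·2 + 1) = 26/3; p² − 75·q² = 676 − 675 = 1.
  The first convergent with p² − 75·q² = 1 gives the fundamental solution (x₁, y₁) = (26, 3).
Step 2: Apply the recurrence (x_{n+1}, y_{n+1}) = (x₁x_n + 75y₁y_n, x₁y_n + y₁x_n) repeatedly.
  From (x_1, y_1) = (26, 3): x_2 = 26·26 + 75·3·3 = 1351; y_2 = 26·3 + 3·26 = 156.
Step 3: Verify x_2² - 75·y_2² = 1825201 - 1825200 = 1 (should be 1). ✓

(x_1, y_1) = (26, 3); (x_2, y_2) = (1351, 156).


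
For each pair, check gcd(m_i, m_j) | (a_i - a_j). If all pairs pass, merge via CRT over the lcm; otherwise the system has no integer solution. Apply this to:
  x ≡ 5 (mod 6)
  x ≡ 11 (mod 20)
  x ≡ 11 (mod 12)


Moduli 6, 20, 12 are not pairwise coprime, so CRT works modulo lcm(m_i) when all pairwise compatibility conditions hold.
Pairwise compatibility: gcd(m_i, m_j) must divide a_i - a_j for every pair.
Merge one congruence at a time:
  Start: x ≡ 5 (mod 6).
  Combine with x ≡ 11 (mod 20): gcd(6, 20) = 2; 11 - 5 = 6, which IS divisible by 2, so compatible.
    Write x = 5 + 6·t and substitute into x ≡ 11 (mod 20): 6·t ≡ 11 − 5 = 6 (mod 20).
    Divide the congruence (and modulus) by g = 2: 3·t ≡ 3 (mod 10).
    The inverse of 3 mod 10 is 7 (since 3·7 = 21 = 2·10 + 1), so t ≡ 7·3 = 21 ≡ 1 (mod 10).
    Then x = 5 + 6·1 = 11, valid modulo lcm(6, 20) = 60: x ≡ 11 (mod 60).
  Combine with x ≡ 11 (mod 12): gcd(60, 12) = 12; 11 - 11 = 0, which IS divisible by 12, so compatible.
    Write x = 11 + 60·t and substitute into x ≡ 11 (mod 12): 60·t ≡ 11 − 11 = 0 (mod 12).
    Divide the congruence (and modulus) by g = 12: 5·t ≡ 0 (mod 1).
    Modulo 1 every t works; take t = 0.
    Then x = 11 + 60·0 = 11, valid modulo lcm(60, 12) = 60: x ≡ 11 (mod 60).
Verify: 11 mod 6 = 5, 11 mod 20 = 11, 11 mod 12 = 11.

x ≡ 11 (mod 60).


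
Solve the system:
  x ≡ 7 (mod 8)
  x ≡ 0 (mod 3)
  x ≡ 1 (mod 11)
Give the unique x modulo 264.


Moduli 8, 3, 11 are pairwise coprime; by CRT there is a unique solution modulo M = 8 · 3 · 11 = 264.
Solve pairwise, accumulating the modulus:
  Start with x ≡ 7 (mod 8).
  Combine with x ≡ 0 (mod 3): since gcd(8, 3) = 1, we get a unique residue mod 24.
    Write x = 7 + 8·t and substitute into x ≡ 0 (mod 3): 8·t ≡ 0 − 7 = -7 (mod 3).
    Reduce coefficients mod 3: 2·t ≡ 2 (mod 3).
    The inverse of 2 mod 3 is 2 (since 2·2 = 4 = 1·3 + 1), so t ≡ 2·2 = 4 ≡ 1 (mod 3).
    Then x = 7 + 8·1 = 15, valid modulo lcm(8, 3) = 24: x ≡ 15 (mod 24).
  Combine with x ≡ 1 (mod 11): since gcd(24, 11) = 1, we get a unique residue mod 264.
    Write x = 15 + 24·t and substitute into x ≡ 1 (mod 11): 24·t ≡ 1 − 15 = -14 (mod 11).
    Reduce coefficients mod 11: 2·t ≡ 8 (mod 11).
    The inverse of 2 mod 11 is 6 (since 2·6 = 12 = 1·11 + 1), so t ≡ 6·8 = 48 ≡ 4 (mod 11).
    Then x = 15 + 24·4 = 111, valid modulo lcm(24, 11) = 264: x ≡ 111 (mod 264).
Verify: 111 mod 8 = 7 ✓, 111 mod 3 = 0 ✓, 111 mod 11 = 1 ✓.

x ≡ 111 (mod 264).


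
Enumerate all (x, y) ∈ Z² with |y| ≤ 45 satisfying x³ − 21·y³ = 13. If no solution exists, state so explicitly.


The equation is x³ - 21y³ = 13. For fixed y, x³ = 21·y³ + 13, so a solution requires the RHS to be a perfect cube.
Strategy: iterate y from -45 to 45, compute RHS = 21·y³ + 13, and check whether it is a (positive or negative) perfect cube.
Check small values of y:
  y = 0: RHS = 13 is not a perfect cube.
  y = 1: RHS = 34 is not a perfect cube.
  y = -1: RHS = -8 = (-2)³ ⇒ x = -2 works.
  y = 2: RHS = 181 is not a perfect cube.
  y = -2: RHS = -155 is not a perfect cube.
  y = 3: RHS = 580 is not a perfect cube.
  y = -3: RHS = -554 is not a perfect cube.
Continuing, at y = -4: RHS = -1331 = (-11)³ ⇒ x = -11 works.
Searching the remaining y in |y| ≤ 45 finds no further solutions.
Collected solutions: (-2, -1), (-11, -4).

Solutions (with |y| ≤ 45): (-2, -1), (-11, -4).


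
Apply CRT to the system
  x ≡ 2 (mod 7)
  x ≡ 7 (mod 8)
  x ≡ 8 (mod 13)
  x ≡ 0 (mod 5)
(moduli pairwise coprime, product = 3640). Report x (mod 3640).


Product of moduli M = 7 · 8 · 13 · 5 = 3640.
Merge one congruence at a time:
  Start: x ≡ 2 (mod 7).
  Combine with x ≡ 7 (mod 8); new modulus lcm = 56.
    Write x = 2 + 7·t and substitute into x ≡ 7 (mod 8): 7·t ≡ 7 − 2 = 5 (mod 8).
    The inverse of 7 mod 8 is 7 (since 7·7 = 49 = 6·8 + 1), so t ≡ 7·5 = 35 ≡ 3 (mod 8).
    Then x = 2 + 7·3 = 23, valid modulo lcm(7, 8) = 56: x ≡ 23 (mod 56).
  Combine with x ≡ 8 (mod 13); new modulus lcm = 728.
    Write x = 23 + 56·t and substitute into x ≡ 8 (mod 13): 56·t ≡ 8 − 23 = -15 (mod 13).
    Reduce coefficients mod 13: 4·t ≡ 11 (mod 13).
    The inverse of 4 mod 13 is 10 (since 4·10 = 40 = 3·13 + 1), so t ≡ 10·11 = 110 ≡ 6 (mod 13).
    Then x = 23 + 56·6 = 359, valid modulo lcm(56, 13) = 728: x ≡ 359 (mod 728).
  Combine with x ≡ 0 (mod 5); new modulus lcm = 3640.
    Write x = 359 + 728·t and substitute into x ≡ 0 (mod 5): 728·t ≡ 0 − 359 = -359 (mod 5).
    Reduce coefficients mod 5: 3·t ≡ 1 (mod 5).
    The inverse of 3 mod 5 is 2 (since 3·2 = 6 = 1·5 + 1), so t ≡ 2·1 = 2 ≡ 2 (mod 5).
    Then x = 359 + 728·2 = 1815, valid modulo lcm(728, 5) = 3640: x ≡ 1815 (mod 3640).
Verify against each original: 1815 mod 7 = 2, 1815 mod 8 = 7, 1815 mod 13 = 8, 1815 mod 5 = 0.

x ≡ 1815 (mod 3640).


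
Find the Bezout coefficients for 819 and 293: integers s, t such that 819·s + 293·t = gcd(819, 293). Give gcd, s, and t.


Euclidean algorithm on (819, 293) — divide until remainder is 0:
  819 = 2 · 293 + 233
  293 = 1 · 233 + 60
  233 = 3 · 60 + 53
  60 = 1 · 53 + 7
  53 = 7 · 7 + 4
  7 = 1 · 4 + 3
  4 = 1 · 3 + 1
  3 = 3 · 1 + 0
gcd(819, 293) = 1.
Track Bezout coefficients alongside the remainders: start with r₀ = 819 = a·1 + b·0 (s = 1, t = 0) and r₁ = 293 = a·0 + b·1 (s = 0, t = 1); each new remainder r_{k+1} = r_{k-1} − q_k·r_k inherits s_{k+1} = s_{k-1} − q_k·s_k, t_{k+1} = t_{k-1} − q_k·t_k, so r_k = a·s_k + b·t_k at every step:
  q = 2: r = 233, s = 1 − 2·0 = 1, t = 0 − 2·1 = -2  (check: 819·1 + 293·(-2) = 233)
  q = 1: r = 60, s = 0 − 1·1 = -1, t = 1 − 1·(-2) = 3  (check: 819·(-1) + 293·3 = 60)
  q = 3: r = 53, s = 1 − 3·(-1) = 4, t = -2 − 3·3 = -11  (check: 819·4 + 293·(-11) = 53)
  q = 1: r = 7, s = -1 − 1·4 = -5, t = 3 − 1·(-11) = 14  (check: 819·(-5) + 293·14 = 7)
  q = 7: r = 4, s = 4 − 7·(-5) = 39, t = -11 − 7·14 = -109  (check: 819·39 + 293·(-109) = 4)
  q = 1: r = 3, s = -5 − 1·39 = -44, t = 14 − 1·(-109) = 123  (check: 819·(-44) + 293·123 = 3)
  q = 1: r = 1, s = 39 − 1·(-44) = 83, t = -109 − 1·123 = -232  (check: 819·83 + 293·(-232) = 1)
The row with r = 1 (the gcd) gives the Bezout coefficients s = 83, t = -232.
Result: 819 · (83) + 293 · (-232) = 1.

gcd(819, 293) = 1; s = 83, t = -232 (check: 819·83 + 293·(-232) = 1).


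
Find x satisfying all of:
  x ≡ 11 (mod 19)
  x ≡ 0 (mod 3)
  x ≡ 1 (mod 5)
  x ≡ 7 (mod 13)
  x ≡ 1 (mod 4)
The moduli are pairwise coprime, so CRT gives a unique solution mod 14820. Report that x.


Product of moduli M = 19 · 3 · 5 · 13 · 4 = 14820.
Merge one congruence at a time:
  Start: x ≡ 11 (mod 19).
  Combine with x ≡ 0 (mod 3); new modulus lcm = 57.
    Write x = 11 + 19·t and substitute into x ≡ 0 (mod 3): 19·t ≡ 0 − 11 = -11 (mod 3).
    Reduce coefficients mod 3: 1·t ≡ 1 (mod 3).
    So t ≡ 1 (mod 3).
    Then x = 11 + 19·1 = 30, valid modulo lcm(19, 3) = 57: x ≡ 30 (mod 57).
  Combine with x ≡ 1 (mod 5); new modulus lcm = 285.
    Write x = 30 + 57·t and substitute into x ≡ 1 (mod 5): 57·t ≡ 1 − 30 = -29 (mod 5).
    Reduce coefficients mod 5: 2·t ≡ 1 (mod 5).
    The inverse of 2 mod 5 is 3 (since 2·3 = 6 = 1·5 + 1), so t ≡ 3·1 = 3 ≡ 3 (mod 5).
    Then x = 30 + 57·3 = 201, valid modulo lcm(57, 5) = 285: x ≡ 201 (mod 285).
  Combine with x ≡ 7 (mod 13); new modulus lcm = 3705.
    Write x = 201 + 285·t and substitute into x ≡ 7 (mod 13): 285·t ≡ 7 − 201 = -194 (mod 13).
    Reduce coefficients mod 13: 12·t ≡ 1 (mod 13).
    The inverse of 12 mod 13 is 12 (since 12·12 = 144 = 11·13 + 1), so t ≡ 12·1 = 12 ≡ 12 (mod 13).
    Then x = 201 + 285·12 = 3621, valid modulo lcm(285, 13) = 3705: x ≡ 3621 (mod 3705).
  Combine with x ≡ 1 (mod 4); new modulus lcm = 14820.
    Write x = 3621 + 3705·t and substitute into x ≡ 1 (mod 4): 3705·t ≡ 1 − 3621 = -3620 (mod 4).
    Reduce coefficients mod 4: 1·t ≡ 0 (mod 4).
    So t ≡ 0 (mod 4).
    Then x = 3621 + 3705·0 = 3621, valid modulo lcm(3705, 4) = 14820: x ≡ 3621 (mod 14820).
Verify against each original: 3621 mod 19 = 11, 3621 mod 3 = 0, 3621 mod 5 = 1, 3621 mod 13 = 7, 3621 mod 4 = 1.

x ≡ 3621 (mod 14820).


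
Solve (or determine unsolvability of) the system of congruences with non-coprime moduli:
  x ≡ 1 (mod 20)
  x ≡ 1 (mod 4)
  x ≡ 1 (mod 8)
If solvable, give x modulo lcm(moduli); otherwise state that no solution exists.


Moduli 20, 4, 8 are not pairwise coprime, so CRT works modulo lcm(m_i) when all pairwise compatibility conditions hold.
Pairwise compatibility: gcd(m_i, m_j) must divide a_i - a_j for every pair.
Merge one congruence at a time:
  Start: x ≡ 1 (mod 20).
  Combine with x ≡ 1 (mod 4): gcd(20, 4) = 4; 1 - 1 = 0, which IS divisible by 4, so compatible.
    Write x = 1 + 20·t and substitute into x ≡ 1 (mod 4): 20·t ≡ 1 − 1 = 0 (mod 4).
    Divide the congruence (and modulus) by g = 4: 5·t ≡ 0 (mod 1).
    Modulo 1 every t works; take t = 0.
    Then x = 1 + 20·0 = 1, valid modulo lcm(20, 4) = 20: x ≡ 1 (mod 20).
  Combine with x ≡ 1 (mod 8): gcd(20, 8) = 4; 1 - 1 = 0, which IS divisible by 4, so compatible.
    Write x = 1 + 20·t and substitute into x ≡ 1 (mod 8): 20·t ≡ 1 − 1 = 0 (mod 8).
    Divide the congruence (and modulus) by g = 4: 5·t ≡ 0 (mod 2).
    Reduce coefficients mod 2: 1·t ≡ 0 (mod 2).
    So t ≡ 0 (mod 2).
    Then x = 1 + 20·0 = 1, valid modulo lcm(20, 8) = 40: x ≡ 1 (mod 40).
Verify: 1 mod 20 = 1, 1 mod 4 = 1, 1 mod 8 = 1.

x ≡ 1 (mod 40).


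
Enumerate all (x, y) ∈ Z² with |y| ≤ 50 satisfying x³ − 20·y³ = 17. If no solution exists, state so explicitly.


The equation is x³ - 20y³ = 17. For fixed y, x³ = 20·y³ + 17, so a solution requires the RHS to be a perfect cube.
Strategy: iterate y from -50 to 50, compute RHS = 20·y³ + 17, and check whether it is a (positive or negative) perfect cube.
Check small values of y:
  y = 0: RHS = 17 is not a perfect cube.
  y = 1: RHS = 37 is not a perfect cube.
  y = -1: RHS = -3 is not a perfect cube.
  y = 2: RHS = 177 is not a perfect cube.
  y = -2: RHS = -143 is not a perfect cube.
  y = 3: RHS = 557 is not a perfect cube.
  y = -3: RHS = -523 is not a perfect cube.
Continuing the search up to |y| = 50 finds no solutions either.
No (x, y) in the scanned range satisfies the equation.

No integer solutions with |y| ≤ 50.


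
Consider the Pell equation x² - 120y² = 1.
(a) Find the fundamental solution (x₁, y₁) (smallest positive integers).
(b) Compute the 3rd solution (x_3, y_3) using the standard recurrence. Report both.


Step 1: Find the fundamental solution (x₁, y₁) of x² - 120y² = 1.
  Expand √120 as a continued fraction. a₀ = ⌊√120⌋ = 10; iterate m_{k+1} = d_k·a_k − m_k, d_{k+1} = (120 − m_{k+1}²)/d_k, a_{k+1} = ⌊(a₀ + m_{k+1})/d_{k+1}⌋ (starting m₀ = 0, d₀ = 1), with convergents p_k = a_k·p_{k-1} + p_{k-2}, q_k = a_k·q_{k-1} + q_{k-2} (p₋₁ = 1, q₋₁ = 0):
  k = 0: a₀ = 10; p₀/q₀ = 10/1; p₀² − 120·q₀² = 100 − 120 = -20.
  k = 1: m = 10, d = 20, a = ⌊(10 + 10)/20⌋ = 1; p/q = (1·10 + 1)/(1·1 + 0) = 11/1; p² − 120·q² = 121 − 120 = 1.
  The first convergent with p² − 120·q² = 1 gives the fundamental solution (x₁, y₁) = (11, 1).
Step 2: Apply the recurrence (x_{n+1}, y_{n+1}) = (x₁x_n + 120y₁y_n, x₁y_n + y₁x_n) repeatedly.
  From (x_1, y_1) = (11, 1): x_2 = 11·11 + 120·1·1 = 241; y_2 = 11·1 + 1·11 = 22.
  From (x_2, y_2) = (241, 22): x_3 = 11·241 + 120·1·22 = 5291; y_3 = 11·22 + 1·241 = 483.
Step 3: Verify x_3² - 120·y_3² = 27994681 - 27994680 = 1 (should be 1). ✓

(x_1, y_1) = (11, 1); (x_3, y_3) = (5291, 483).


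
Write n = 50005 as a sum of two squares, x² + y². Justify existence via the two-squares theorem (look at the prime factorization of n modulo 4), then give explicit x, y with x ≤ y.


Step 1: Factor n = 50005 = 5 · 73 · 137.
Step 2: Check the mod-4 condition on each prime factor: 5 ≡ 1 (mod 4), exponent 1; 73 ≡ 1 (mod 4), exponent 1; 137 ≡ 1 (mod 4), exponent 1.
All primes ≡ 3 (mod 4) appear to even exponent (or don't appear), so by the two-squares theorem n IS expressible as a sum of two squares.
Step 3: Build a representation. Here n = 5 · 73 · 137 is a product of primes ≡ 1 (mod 4). Each prime p ≡ 1 (mod 4) is itself a sum of two squares; find a² by testing p − a² for a perfect square:
  5: 5 − 1² = 4 = 2² ⇒ 5 = 1² + 2².
  73: 73 − 1² = 72, 73 − 2² = 69, 73 − 3² = 64 = 8² ⇒ 73 = 3² + 8².
  137: 137 − 1² = 136, 137 − 2² = 133, 137 − 3² = 128, 137 − 4² = 121 = 11² ⇒ 137 = 4² + 11².
  Combine using the Brahmagupta–Fibonacci identity (a² + b²)(c² + d²) = (ac − bd)² + (ad + bc)² = (ac + bd)² + (ad − bc)²:
  5 · 73 = 365: from (1² + 2²)(3² + 8²), take (1·3 − 2·8, 1·8 + 2·3) = (3 − 16, 8 + 6) = (-13, 14); dropping signs (only squares matter) gives (13, 14); check 13² + 14² = 169 + 196 = 365 ✓.
  365 · 137 = 50005: from (13² + 14²)(4² + 11²), take (13·4 − 14·11, 13·11 + 14·4) = (52 − 154, 143 + 56) = (-102, 199); dropping signs (only squares matter) gives (102, 199); check 102² + 199² = 10404 + 39601 = 50005 ✓.
Step 4: Order so x ≤ y and verify: 102² + 199² = 10404 + 39601 = 50005 = n. ✓

n = 50005 = 102² + 199² (one valid representation with x ≤ y).


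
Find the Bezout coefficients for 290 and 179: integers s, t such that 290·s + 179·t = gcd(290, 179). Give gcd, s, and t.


Euclidean algorithm on (290, 179) — divide until remainder is 0:
  290 = 1 · 179 + 111
  179 = 1 · 111 + 68
  111 = 1 · 68 + 43
  68 = 1 · 43 + 25
  43 = 1 · 25 + 18
  25 = 1 · 18 + 7
  18 = 2 · 7 + 4
  7 = 1 · 4 + 3
  4 = 1 · 3 + 1
  3 = 3 · 1 + 0
gcd(290, 179) = 1.
Track Bezout coefficients alongside the remainders: start with r₀ = 290 = a·1 + b·0 (s = 1, t = 0) and r₁ = 179 = a·0 + b·1 (s = 0, t = 1); each new remainder r_{k+1} = r_{k-1} − q_k·r_k inherits s_{k+1} = s_{k-1} − q_k·s_k, t_{k+1} = t_{k-1} − q_k·t_k, so r_k = a·s_k + b·t_k at every step:
  q = 1: r = 111, s = 1 − 1·0 = 1, t = 0 − 1·1 = -1  (check: 290·1 + 179·(-1) = 111)
  q = 1: r = 68, s = 0 − 1·1 = -1, t = 1 − 1·(-1) = 2  (check: 290·(-1) + 179·2 = 68)
  q = 1: r = 43, s = 1 − 1·(-1) = 2, t = -1 − 1·2 = -3  (check: 290·2 + 179·(-3) = 43)
  q = 1: r = 25, s = -1 − 1·2 = -3, t = 2 − 1·(-3) = 5  (check: 290·(-3) + 179·5 = 25)
  q = 1: r = 18, s = 2 − 1·(-3) = 5, t = -3 − 1·5 = -8  (check: 290·5 + 179·(-8) = 18)
  q = 1: r = 7, s = -3 − 1·5 = -8, t = 5 − 1·(-8) = 13  (check: 290·(-8) + 179·13 = 7)
  q = 2: r = 4, s = 5 − 2·(-8) = 21, t = -8 − 2·13 = -34  (check: 290·21 + 179·(-34) = 4)
  q = 1: r = 3, s = -8 − 1·21 = -29, t = 13 − 1·(-34) = 47  (check: 290·(-29) + 179·47 = 3)
  q = 1: r = 1, s = 21 − 1·(-29) = 50, t = -34 − 1·47 = -81  (check: 290·50 + 179·(-81) = 1)
The row with r = 1 (the gcd) gives the Bezout coefficients s = 50, t = -81.
Result: 290 · (50) + 179 · (-81) = 1.

gcd(290, 179) = 1; s = 50, t = -81 (check: 290·50 + 179·(-81) = 1).


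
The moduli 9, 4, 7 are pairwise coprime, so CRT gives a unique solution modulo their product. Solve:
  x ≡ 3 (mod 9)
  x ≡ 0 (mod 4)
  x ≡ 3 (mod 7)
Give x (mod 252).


Moduli 9, 4, 7 are pairwise coprime; by CRT there is a unique solution modulo M = 9 · 4 · 7 = 252.
Solve pairwise, accumulating the modulus:
  Start with x ≡ 3 (mod 9).
  Combine with x ≡ 0 (mod 4): since gcd(9, 4) = 1, we get a unique residue mod 36.
    Write x = 3 + 9·t and substitute into x ≡ 0 (mod 4): 9·t ≡ 0 − 3 = -3 (mod 4).
    Reduce coefficients mod 4: 1·t ≡ 1 (mod 4).
    So t ≡ 1 (mod 4).
    Then x = 3 + 9·1 = 12, valid modulo lcm(9, 4) = 36: x ≡ 12 (mod 36).
  Combine with x ≡ 3 (mod 7): since gcd(36, 7) = 1, we get a unique residue mod 252.
    Write x = 12 + 36·t and substitute into x ≡ 3 (mod 7): 36·t ≡ 3 − 12 = -9 (mod 7).
    Reduce coefficients mod 7: 1·t ≡ 5 (mod 7).
    So t ≡ 5 (mod 7).
    Then x = 12 + 36·5 = 192, valid modulo lcm(36, 7) = 252: x ≡ 192 (mod 252).
Verify: 192 mod 9 = 3 ✓, 192 mod 4 = 0 ✓, 192 mod 7 = 3 ✓.

x ≡ 192 (mod 252).


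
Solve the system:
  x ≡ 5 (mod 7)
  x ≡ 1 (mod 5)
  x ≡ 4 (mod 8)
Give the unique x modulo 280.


Moduli 7, 5, 8 are pairwise coprime; by CRT there is a unique solution modulo M = 7 · 5 · 8 = 280.
Solve pairwise, accumulating the modulus:
  Start with x ≡ 5 (mod 7).
  Combine with x ≡ 1 (mod 5): since gcd(7, 5) = 1, we get a unique residue mod 35.
    Write x = 5 + 7·t and substitute into x ≡ 1 (mod 5): 7·t ≡ 1 − 5 = -4 (mod 5).
    Reduce coefficients mod 5: 2·t ≡ 1 (mod 5).
    The inverse of 2 mod 5 is 3 (since 2·3 = 6 = 1·5 + 1), so t ≡ 3·1 = 3 ≡ 3 (mod 5).
    Then x = 5 + 7·3 = 26, valid modulo lcm(7, 5) = 35: x ≡ 26 (mod 35).
  Combine with x ≡ 4 (mod 8): since gcd(35, 8) = 1, we get a unique residue mod 280.
    Write x = 26 + 35·t and substitute into x ≡ 4 (mod 8): 35·t ≡ 4 − 26 = -22 (mod 8).
    Reduce coefficients mod 8: 3·t ≡ 2 (mod 8).
    The inverse of 3 mod 8 is 3 (since 3·3 = 9 = 1·8 + 1), so t ≡ 3·2 = 6 ≡ 6 (mod 8).
    Then x = 26 + 35·6 = 236, valid modulo lcm(35, 8) = 280: x ≡ 236 (mod 280).
Verify: 236 mod 7 = 5 ✓, 236 mod 5 = 1 ✓, 236 mod 8 = 4 ✓.

x ≡ 236 (mod 280).


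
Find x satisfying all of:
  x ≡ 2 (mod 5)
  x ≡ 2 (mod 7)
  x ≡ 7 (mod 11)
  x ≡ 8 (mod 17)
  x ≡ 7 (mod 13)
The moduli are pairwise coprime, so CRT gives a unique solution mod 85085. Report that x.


Product of moduli M = 5 · 7 · 11 · 17 · 13 = 85085.
Merge one congruence at a time:
  Start: x ≡ 2 (mod 5).
  Combine with x ≡ 2 (mod 7); new modulus lcm = 35.
    Write x = 2 + 5·t and substitute into x ≡ 2 (mod 7): 5·t ≡ 2 − 2 = 0 (mod 7).
    The inverse of 5 mod 7 is 3 (since 5·3 = 15 = 2·7 + 1), so t ≡ 3·0 = 0 ≡ 0 (mod 7).
    Then x = 2 + 5·0 = 2, valid modulo lcm(5, 7) = 35: x ≡ 2 (mod 35).
  Combine with x ≡ 7 (mod 11); new modulus lcm = 385.
    Write x = 2 + 35·t and substitute into x ≡ 7 (mod 11): 35·t ≡ 7 − 2 = 5 (mod 11).
    Reduce coefficients mod 11: 2·t ≡ 5 (mod 11).
    The inverse of 2 mod 11 is 6 (since 2·6 = 12 = 1·11 + 1), so t ≡ 6·5 = 30 ≡ 8 (mod 11).
    Then x = 2 + 35·8 = 282, valid modulo lcm(35, 11) = 385: x ≡ 282 (mod 385).
  Combine with x ≡ 8 (mod 17); new modulus lcm = 6545.
    Write x = 282 + 385·t and substitute into x ≡ 8 (mod 17): 385·t ≡ 8 − 282 = -274 (mod 17).
    Reduce coefficients mod 17: 11·t ≡ 15 (mod 17).
    The inverse of 11 mod 17 is 14 (since 11·14 = 154 = 9·17 + 1), so t ≡ 14·15 = 210 ≡ 6 (mod 17).
    Then x = 282 + 385·6 = 2592, valid modulo lcm(385, 17) = 6545: x ≡ 2592 (mod 6545).
  Combine with x ≡ 7 (mod 13); new modulus lcm = 85085.
    Write x = 2592 + 6545·t and substitute into x ≡ 7 (mod 13): 6545·t ≡ 7 − 2592 = -2585 (mod 13).
    Reduce coefficients mod 13: 6·t ≡ 2 (mod 13).
    The inverse of 6 mod 13 is 11 (since 6·11 = 66 = 5·13 + 1), so t ≡ 11·2 = 22 ≡ 9 (mod 13).
    Then x = 2592 + 6545·9 = 61497, valid modulo lcm(6545, 13) = 85085: x ≡ 61497 (mod 85085).
Verify against each original: 61497 mod 5 = 2, 61497 mod 7 = 2, 61497 mod 11 = 7, 61497 mod 17 = 8, 61497 mod 13 = 7.

x ≡ 61497 (mod 85085).


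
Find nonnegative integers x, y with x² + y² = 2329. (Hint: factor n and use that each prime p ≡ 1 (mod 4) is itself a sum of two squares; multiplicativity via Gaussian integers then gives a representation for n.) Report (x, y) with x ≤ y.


Step 1: Factor n = 2329 = 17 · 137.
Step 2: Check the mod-4 condition on each prime factor: 17 ≡ 1 (mod 4), exponent 1; 137 ≡ 1 (mod 4), exponent 1.
All primes ≡ 3 (mod 4) appear to even exponent (or don't appear), so by the two-squares theorem n IS expressible as a sum of two squares.
Step 3: Build a representation. Here n = 17 · 137 is a product of primes ≡ 1 (mod 4). Each prime p ≡ 1 (mod 4) is itself a sum of two squares; find a² by testing p − a² for a perfect square:
  17: 17 − 1² = 16 = 4² ⇒ 17 = 1² + 4².
  137: 137 − 1² = 136, 137 − 2² = 133, 137 − 3² = 128, 137 − 4² = 121 = 11² ⇒ 137 = 4² + 11².
  Combine using the Brahmagupta–Fibonacci identity (a² + b²)(c² + d²) = (ac − bd)² + (ad + bc)² = (ac + bd)² + (ad − bc)²:
  17 · 137 = 2329: from (1² + 4²)(4² + 11²), take (1·4 − 4·11, 1·11 + 4·4) = (4 − 44, 11 + 16) = (-40, 27); dropping signs (only squares matter) gives (40, 27); check 40² + 27² = 1600 + 729 = 2329 ✓.
Step 4: Order so x ≤ y and verify: 27² + 40² = 729 + 1600 = 2329 = n. ✓

n = 2329 = 27² + 40² (one valid representation with x ≤ y).


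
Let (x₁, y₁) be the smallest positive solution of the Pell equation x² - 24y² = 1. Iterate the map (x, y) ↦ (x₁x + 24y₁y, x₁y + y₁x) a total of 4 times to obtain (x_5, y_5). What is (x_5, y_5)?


Step 1: Find the fundamental solution (x₁, y₁) of x² - 24y² = 1.
  Expand √24 as a continued fraction. a₀ = ⌊√24⌋ = 4; iterate m_{k+1} = d_k·a_k − m_k, d_{k+1} = (24 − m_{k+1}²)/d_k, a_{k+1} = ⌊(a₀ + m_{k+1})/d_{k+1}⌋ (starting m₀ = 0, d₀ = 1), with convergents p_k = a_k·p_{k-1} + p_{k-2}, q_k = a_k·q_{k-1} + q_{k-2} (p₋₁ = 1, q₋₁ = 0):
  k = 0: a₀ = 4; p₀/q₀ = 4/1; p₀² − 24·q₀² = 16 − 24 = -8.
  k = 1: m = 4, d = 8, a = ⌊(4 + 4)/8⌋ = 1; p/q = (1·4 + 1)/(1·1 + 0) = 5/1; p² − 24·q² = 25 − 24 = 1.
  The first convergent with p² − 24·q² = 1 gives the fundamental solution (x₁, y₁) = (5, 1).
Step 2: Apply the recurrence (x_{n+1}, y_{n+1}) = (x₁x_n + 24y₁y_n, x₁y_n + y₁x_n) repeatedly.
  From (x_1, y_1) = (5, 1): x_2 = 5·5 + 24·1·1 = 49; y_2 = 5·1 + 1·5 = 10.
  From (x_2, y_2) = (49, 10): x_3 = 5·49 + 24·1·10 = 485; y_3 = 5·10 + 1·49 = 99.
  From (x_3, y_3) = (485, 99): x_4 = 5·485 + 24·1·99 = 4801; y_4 = 5·99 + 1·485 = 980.
  From (x_4, y_4) = (4801, 980): x_5 = 5·4801 + 24·1·980 = 47525; y_5 = 5·980 + 1·4801 = 9701.
Step 3: Verify x_5² - 24·y_5² = 2258625625 - 2258625624 = 1 (should be 1). ✓

(x_1, y_1) = (5, 1); (x_5, y_5) = (47525, 9701).


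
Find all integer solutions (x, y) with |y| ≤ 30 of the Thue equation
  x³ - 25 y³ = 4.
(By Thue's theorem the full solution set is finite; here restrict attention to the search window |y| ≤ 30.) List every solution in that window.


The equation is x³ - 25y³ = 4. For fixed y, x³ = 25·y³ + 4, so a solution requires the RHS to be a perfect cube.
Strategy: iterate y from -30 to 30, compute RHS = 25·y³ + 4, and check whether it is a (positive or negative) perfect cube.
Check small values of y:
  y = 0: RHS = 4 is not a perfect cube.
  y = 1: RHS = 29 is not a perfect cube.
  y = -1: RHS = -21 is not a perfect cube.
  y = 2: RHS = 204 is not a perfect cube.
  y = -2: RHS = -196 is not a perfect cube.
  y = 3: RHS = 679 is not a perfect cube.
  y = -3: RHS = -671 is not a perfect cube.
Continuing the search up to |y| = 30 finds no solutions either.
No (x, y) in the scanned range satisfies the equation.

No integer solutions with |y| ≤ 30.


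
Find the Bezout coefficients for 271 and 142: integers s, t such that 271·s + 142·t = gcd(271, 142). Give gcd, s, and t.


Euclidean algorithm on (271, 142) — divide until remainder is 0:
  271 = 1 · 142 + 129
  142 = 1 · 129 + 13
  129 = 9 · 13 + 12
  13 = 1 · 12 + 1
  12 = 12 · 1 + 0
gcd(271, 142) = 1.
Track Bezout coefficients alongside the remainders: start with r₀ = 271 = a·1 + b·0 (s = 1, t = 0) and r₁ = 142 = a·0 + b·1 (s = 0, t = 1); each new remainder r_{k+1} = r_{k-1} − q_k·r_k inherits s_{k+1} = s_{k-1} − q_k·s_k, t_{k+1} = t_{k-1} − q_k·t_k, so r_k = a·s_k + b·t_k at every step:
  q = 1: r = 129, s = 1 − 1·0 = 1, t = 0 − 1·1 = -1  (check: 271·1 + 142·(-1) = 129)
  q = 1: r = 13, s = 0 − 1·1 = -1, t = 1 − 1·(-1) = 2  (check: 271·(-1) + 142·2 = 13)
  q = 9: r = 12, s = 1 − 9·(-1) = 10, t = -1 − 9·2 = -19  (check: 271·10 + 142·(-19) = 12)
  q = 1: r = 1, s = -1 − 1·10 = -11, t = 2 − 1·(-19) = 21  (check: 271·(-11) + 142·21 = 1)
The row with r = 1 (the gcd) gives the Bezout coefficients s = -11, t = 21.
Result: 271 · (-11) + 142 · (21) = 1.

gcd(271, 142) = 1; s = -11, t = 21 (check: 271·(-11) + 142·21 = 1).


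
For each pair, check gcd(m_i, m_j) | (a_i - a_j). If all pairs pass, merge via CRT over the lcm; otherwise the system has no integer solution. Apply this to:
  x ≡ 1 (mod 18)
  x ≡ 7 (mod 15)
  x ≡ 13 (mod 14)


Moduli 18, 15, 14 are not pairwise coprime, so CRT works modulo lcm(m_i) when all pairwise compatibility conditions hold.
Pairwise compatibility: gcd(m_i, m_j) must divide a_i - a_j for every pair.
Merge one congruence at a time:
  Start: x ≡ 1 (mod 18).
  Combine with x ≡ 7 (mod 15): gcd(18, 15) = 3; 7 - 1 = 6, which IS divisible by 3, so compatible.
    Write x = 1 + 18·t and substitute into x ≡ 7 (mod 15): 18·t ≡ 7 − 1 = 6 (mod 15).
    Divide the congruence (and modulus) by g = 3: 6·t ≡ 2 (mod 5).
    Reduce coefficients mod 5: 1·t ≡ 2 (mod 5).
    So t ≡ 2 (mod 5).
    Then x = 1 + 18·2 = 37, valid modulo lcm(18, 15) = 90: x ≡ 37 (mod 90).
  Combine with x ≡ 13 (mod 14): gcd(90, 14) = 2; 13 - 37 = -24, which IS divisible by 2, so compatible.
    Write x = 37 + 90·t and substitute into x ≡ 13 (mod 14): 90·t ≡ 13 − 37 = -24 (mod 14).
    Divide the congruence (and modulus) by g = 2: 45·t ≡ -12 (mod 7).
    Reduce coefficients mod 7: 3·t ≡ 2 (mod 7).
    The inverse of 3 mod 7 is 5 (since 3·5 = 15 = 2·7 + 1), so t ≡ 5·2 = 10 ≡ 3 (mod 7).
    Then x = 37 + 90·3 = 307, valid modulo lcm(90, 14) = 630: x ≡ 307 (mod 630).
Verify: 307 mod 18 = 1, 307 mod 15 = 7, 307 mod 14 = 13.

x ≡ 307 (mod 630).


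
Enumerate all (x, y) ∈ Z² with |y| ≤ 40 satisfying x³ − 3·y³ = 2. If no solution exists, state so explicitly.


The equation is x³ - 3y³ = 2. For fixed y, x³ = 3·y³ + 2, so a solution requires the RHS to be a perfect cube.
Strategy: iterate y from -40 to 40, compute RHS = 3·y³ + 2, and check whether it is a (positive or negative) perfect cube.
Check small values of y:
  y = 0: RHS = 2 is not a perfect cube.
  y = 1: RHS = 5 is not a perfect cube.
  y = -1: RHS = -1 = (-1)³ ⇒ x = -1 works.
  y = 2: RHS = 26 is not a perfect cube.
  y = -2: RHS = -22 is not a perfect cube.
  y = 3: RHS = 83 is not a perfect cube.
  y = -3: RHS = -79 is not a perfect cube.
Continuing the search up to |y| = 40 finds no further solutions beyond those listed.
Collected solutions: (-1, -1).

Solutions (with |y| ≤ 40): (-1, -1).


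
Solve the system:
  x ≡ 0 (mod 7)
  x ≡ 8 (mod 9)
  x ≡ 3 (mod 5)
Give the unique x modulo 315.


Moduli 7, 9, 5 are pairwise coprime; by CRT there is a unique solution modulo M = 7 · 9 · 5 = 315.
Solve pairwise, accumulating the modulus:
  Start with x ≡ 0 (mod 7).
  Combine with x ≡ 8 (mod 9): since gcd(7, 9) = 1, we get a unique residue mod 63.
    Write x = 0 + 7·t and substitute into x ≡ 8 (mod 9): 7·t ≡ 8 − 0 = 8 (mod 9).
    The inverse of 7 mod 9 is 4 (since 7·4 = 28 = 3·9 + 1), so t ≡ 4·8 = 32 ≡ 5 (mod 9).
    Then x = 0 + 7·5 = 35, valid modulo lcm(7, 9) = 63: x ≡ 35 (mod 63).
  Combine with x ≡ 3 (mod 5): since gcd(63, 5) = 1, we get a unique residue mod 315.
    Write x = 35 + 63·t and substitute into x ≡ 3 (mod 5): 63·t ≡ 3 − 35 = -32 (mod 5).
    Reduce coefficients mod 5: 3·t ≡ 3 (mod 5).
    The inverse of 3 mod 5 is 2 (since 3·2 = 6 = 1·5 + 1), so t ≡ 2·3 = 6 ≡ 1 (mod 5).
    Then x = 35 + 63·1 = 98, valid modulo lcm(63, 5) = 315: x ≡ 98 (mod 315).
Verify: 98 mod 7 = 0 ✓, 98 mod 9 = 8 ✓, 98 mod 5 = 3 ✓.

x ≡ 98 (mod 315).


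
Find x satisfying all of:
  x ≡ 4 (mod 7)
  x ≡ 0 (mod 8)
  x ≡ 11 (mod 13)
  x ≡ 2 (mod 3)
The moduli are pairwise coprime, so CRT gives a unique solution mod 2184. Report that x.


Product of moduli M = 7 · 8 · 13 · 3 = 2184.
Merge one congruence at a time:
  Start: x ≡ 4 (mod 7).
  Combine with x ≡ 0 (mod 8); new modulus lcm = 56.
    Write x = 4 + 7·t and substitute into x ≡ 0 (mod 8): 7·t ≡ 0 − 4 = -4 (mod 8).
    Reduce coefficients mod 8: 7·t ≡ 4 (mod 8).
    The inverse of 7 mod 8 is 7 (since 7·7 = 49 = 6·8 + 1), so t ≡ 7·4 = 28 ≡ 4 (mod 8).
    Then x = 4 + 7·4 = 32, valid modulo lcm(7, 8) = 56: x ≡ 32 (mod 56).
  Combine with x ≡ 11 (mod 13); new modulus lcm = 728.
    Write x = 32 + 56·t and substitute into x ≡ 11 (mod 13): 56·t ≡ 11 − 32 = -21 (mod 13).
    Reduce coefficients mod 13: 4·t ≡ 5 (mod 13).
    The inverse of 4 mod 13 is 10 (since 4·10 = 40 = 3·13 + 1), so t ≡ 10·5 = 50 ≡ 11 (mod 13).
    Then x = 32 + 56·11 = 648, valid modulo lcm(56, 13) = 728: x ≡ 648 (mod 728).
  Combine with x ≡ 2 (mod 3); new modulus lcm = 2184.
    Write x = 648 + 728·t and substitute into x ≡ 2 (mod 3): 728·t ≡ 2 − 648 = -646 (mod 3).
    Reduce coefficients mod 3: 2·t ≡ 2 (mod 3).
    The inverse of 2 mod 3 is 2 (since 2·2 = 4 = 1·3 + 1), so t ≡ 2·2 = 4 ≡ 1 (mod 3).
    Then x = 648 + 728·1 = 1376, valid modulo lcm(728, 3) = 2184: x ≡ 1376 (mod 2184).
Verify against each original: 1376 mod 7 = 4, 1376 mod 8 = 0, 1376 mod 13 = 11, 1376 mod 3 = 2.

x ≡ 1376 (mod 2184).


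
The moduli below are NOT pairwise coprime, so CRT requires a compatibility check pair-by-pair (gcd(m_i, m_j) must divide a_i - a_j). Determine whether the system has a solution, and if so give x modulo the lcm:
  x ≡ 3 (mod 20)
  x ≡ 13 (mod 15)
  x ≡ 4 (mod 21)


Moduli 20, 15, 21 are not pairwise coprime, so CRT works modulo lcm(m_i) when all pairwise compatibility conditions hold.
Pairwise compatibility: gcd(m_i, m_j) must divide a_i - a_j for every pair.
Merge one congruence at a time:
  Start: x ≡ 3 (mod 20).
  Combine with x ≡ 13 (mod 15): gcd(20, 15) = 5; 13 - 3 = 10, which IS divisible by 5, so compatible.
    Write x = 3 + 20·t and substitute into x ≡ 13 (mod 15): 20·t ≡ 13 − 3 = 10 (mod 15).
    Divide the congruence (and modulus) by g = 5: 4·t ≡ 2 (mod 3).
    Reduce coefficients mod 3: 1·t ≡ 2 (mod 3).
    So t ≡ 2 (mod 3).
    Then x = 3 + 20·2 = 43, valid modulo lcm(20, 15) = 60: x ≡ 43 (mod 60).
  Combine with x ≡ 4 (mod 21): gcd(60, 21) = 3; 4 - 43 = -39, which IS divisible by 3, so compatible.
    Write x = 43 + 60·t and substitute into x ≡ 4 (mod 21): 60·t ≡ 4 − 43 = -39 (mod 21).
    Divide the congruence (and modulus) by g = 3: 20·t ≡ -13 (mod 7).
    Reduce coefficients mod 7: 6·t ≡ 1 (mod 7).
    The inverse of 6 mod 7 is 6 (since 6·6 = 36 = 5·7 + 1), so t ≡ 6·1 = 6 ≡ 6 (mod 7).
    Then x = 43 + 60·6 = 403, valid modulo lcm(60, 21) = 420: x ≡ 403 (mod 420).
Verify: 403 mod 20 = 3, 403 mod 15 = 13, 403 mod 21 = 4.

x ≡ 403 (mod 420).


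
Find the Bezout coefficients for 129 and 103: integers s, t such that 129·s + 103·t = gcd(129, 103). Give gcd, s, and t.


Euclidean algorithm on (129, 103) — divide until remainder is 0:
  129 = 1 · 103 + 26
  103 = 3 · 26 + 25
  26 = 1 · 25 + 1
  25 = 25 · 1 + 0
gcd(129, 103) = 1.
Track Bezout coefficients alongside the remainders: start with r₀ = 129 = a·1 + b·0 (s = 1, t = 0) and r₁ = 103 = a·0 + b·1 (s = 0, t = 1); each new remainder r_{k+1} = r_{k-1} − q_k·r_k inherits s_{k+1} = s_{k-1} − q_k·s_k, t_{k+1} = t_{k-1} − q_k·t_k, so r_k = a·s_k + b·t_k at every step:
  q = 1: r = 26, s = 1 − 1·0 = 1, t = 0 − 1·1 = -1  (check: 129·1 + 103·(-1) = 26)
  q = 3: r = 25, s = 0 − 3·1 = -3, t = 1 − 3·(-1) = 4  (check: 129·(-3) + 103·4 = 25)
  q = 1: r = 1, s = 1 − 1·(-3) = 4, t = -1 − 1·4 = -5  (check: 129·4 + 103·(-5) = 1)
The row with r = 1 (the gcd) gives the Bezout coefficients s = 4, t = -5.
Result: 129 · (4) + 103 · (-5) = 1.

gcd(129, 103) = 1; s = 4, t = -5 (check: 129·4 + 103·(-5) = 1).


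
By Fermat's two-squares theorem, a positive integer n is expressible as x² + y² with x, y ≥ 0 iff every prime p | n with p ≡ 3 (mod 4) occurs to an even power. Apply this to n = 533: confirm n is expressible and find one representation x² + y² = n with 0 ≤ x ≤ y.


Step 1: Factor n = 533 = 13 · 41.
Step 2: Check the mod-4 condition on each prime factor: 13 ≡ 1 (mod 4), exponent 1; 41 ≡ 1 (mod 4), exponent 1.
All primes ≡ 3 (mod 4) appear to even exponent (or don't appear), so by the two-squares theorem n IS expressible as a sum of two squares.
Step 3: Build a representation. Here n = 13 · 41 is a product of primes ≡ 1 (mod 4). Each prime p ≡ 1 (mod 4) is itself a sum of two squares; find a² by testing p − a² for a perfect square:
  13: 13 − 1² = 12, 13 − 2² = 9 = 3² ⇒ 13 = 2² + 3².
  41: 41 − 1² = 40, 41 − 2² = 37, 41 − 3² = 32, 41 − 4² = 25 = 5² ⇒ 41 = 4² + 5².
  Combine using the Brahmagupta–Fibonacci identity (a² + b²)(c² + d²) = (ac − bd)² + (ad + bc)² = (ac + bd)² + (ad − bc)²:
  13 · 41 = 533: from (2² + 3²)(4² + 5²), take (2·4 − 3·5, 2·5 + 3·4) = (8 − 15, 10 + 12) = (-7, 22); dropping signs (only squares matter) gives (7, 22); check 7² + 22² = 49 + 484 = 533 ✓.
Step 4: Order so x ≤ y and verify: 7² + 22² = 49 + 484 = 533 = n. ✓

n = 533 = 7² + 22² (one valid representation with x ≤ y).


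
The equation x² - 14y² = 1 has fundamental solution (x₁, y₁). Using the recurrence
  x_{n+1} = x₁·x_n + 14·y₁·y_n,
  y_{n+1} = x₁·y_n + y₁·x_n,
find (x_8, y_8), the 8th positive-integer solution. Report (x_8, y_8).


Step 1: Find the fundamental solution (x₁, y₁) of x² - 14y² = 1.
  Expand √14 as a continued fraction. a₀ = ⌊√14⌋ = 3; iterate m_{k+1} = d_k·a_k − m_k, d_{k+1} = (14 − m_{k+1}²)/d_k, a_{k+1} = ⌊(a₀ + m_{k+1})/d_{k+1}⌋ (starting m₀ = 0, d₀ = 1), with convergents p_k = a_k·p_{k-1} + p_{k-2}, q_k = a_k·q_{k-1} + q_{k-2} (p₋₁ = 1, q₋₁ = 0):
  k = 0: a₀ = 3; p₀/q₀ = 3/1; p₀² − 14·q₀² = 9 − 14 = -5.
  k = 1: m = 3, d = 5, a = ⌊(3 + 3)/5⌋ = 1; p/q = (1·3 + 1)/(1·1 + 0) = 4/1; p² − 14·q² = 16 − 14 = 2.
  k = 2: m = 2, d = 2, a = ⌊(3 + 2)/2⌋ = 2; p/q = (2·4 + 3)/(2·1 + 1) = 11/3; p² − 14·q² = 121 − 126 = -5.
  k = 3: m = 2, d = 5, a = ⌊(3 + 2)/5⌋ = 1; p/q = (1·11 + 4)/(1·3 + 1) = 15/4; p² − 14·q² = 225 − 224 = 1.
  The first convergent with p² − 14·q² = 1 gives the fundamental solution (x₁, y₁) = (15, 4).
Step 2: Apply the recurrence (x_{n+1}, y_{n+1}) = (x₁x_n + 14y₁y_n, x₁y_n + y₁x_n) repeatedly.
  From (x_1, y_1) = (15, 4): x_2 = 15·15 + 14·4·4 = 449; y_2 = 15·4 + 4·15 = 120.
  From (x_2, y_2) = (449, 120): x_3 = 15·449 + 14·4·120 = 13455; y_3 = 15·120 + 4·449 = 3596.
  From (x_3, y_3) = (13455, 3596): x_4 = 15·13455 + 14·4·3596 = 403201; y_4 = 15·3596 + 4·13455 = 107760.
  From (x_4, y_4) = (403201, 107760): x_5 = 15·403201 + 14·4·107760 = 12082575; y_5 = 15·107760 + 4·403201 = 3229204.
  From (x_5, y_5) = (12082575, 3229204): x_6 = 15·12082575 + 14·4·3229204 = 362074049; y_6 = 15·3229204 + 4·12082575 = 96768360.
  From (x_6, y_6) = (362074049, 96768360): x_7 = 15·362074049 + 14·4·96768360 = 10850138895; y_7 = 15·96768360 + 4·362074049 = 2899821596.
  From (x_7, y_7) = (10850138895, 2899821596): x_8 = 15·10850138895 + 14·4·2899821596 = 325142092801; y_8 = 15·2899821596 + 4·10850138895 = 86897879520.
Step 3: Verify x_8² - 14·y_8² = 105717380511014096025601 - 105717380511014096025600 = 1 (should be 1). ✓

(x_1, y_1) = (15, 4); (x_8, y_8) = (325142092801, 86897879520).
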